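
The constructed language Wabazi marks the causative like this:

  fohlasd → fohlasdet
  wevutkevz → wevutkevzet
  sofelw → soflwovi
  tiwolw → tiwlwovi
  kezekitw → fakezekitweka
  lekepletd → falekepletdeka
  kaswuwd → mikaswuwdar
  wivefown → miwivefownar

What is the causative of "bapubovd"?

bapubovdet

sofelw and kezekitw both end in -w yet inflect differently (soflwovi, fakezekitweka), so the final letter is not what conditions the rule; the second-to-last letter is.
"bapubovd" has second-to-last letter 'v'. The one such stem in the data (wevutkevz → wevutkevzet) adds -et, so the same rule applies.
So bapubovd → bapubovdet.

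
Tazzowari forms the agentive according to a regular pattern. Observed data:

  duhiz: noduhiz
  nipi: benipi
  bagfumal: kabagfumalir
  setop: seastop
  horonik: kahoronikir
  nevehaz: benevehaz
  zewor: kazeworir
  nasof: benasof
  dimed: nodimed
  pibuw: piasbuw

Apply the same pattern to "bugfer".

kabugferir

"bugfer" begins with b-. The one such stem in the data (bagfumal → kabagfumalir) adds ka- … -ir around the stem, so the same rule applies.
So bugfer → kabugferir.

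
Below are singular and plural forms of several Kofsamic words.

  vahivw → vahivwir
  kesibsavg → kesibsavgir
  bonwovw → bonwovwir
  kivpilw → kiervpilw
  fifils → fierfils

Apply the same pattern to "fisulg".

vahivw and kivpilw both end in -w yet inflect differently (vahivwir, kiervpilw), so the final letter is not what conditions the rule; the second-to-last letter is.
"fisulg" has second-to-last letter 'l'. The stems whose second-to-last letter is 'l' (kivpilw → kiervpilw, fifils → fierfils) insert -er- after the first vowel.
The other pattern: stems whose second-to-last letter is 'v' add -ir.
So fisulg → fiersulg.

fiersulg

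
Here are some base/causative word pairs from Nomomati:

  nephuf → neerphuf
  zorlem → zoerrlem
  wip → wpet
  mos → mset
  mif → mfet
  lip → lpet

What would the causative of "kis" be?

kset

"kis" has 1 vowel. The stems with 1 vowel (wip → wpet, mos → mset, mif → mfet) delete the last vowel and add -et.
So kis → kset.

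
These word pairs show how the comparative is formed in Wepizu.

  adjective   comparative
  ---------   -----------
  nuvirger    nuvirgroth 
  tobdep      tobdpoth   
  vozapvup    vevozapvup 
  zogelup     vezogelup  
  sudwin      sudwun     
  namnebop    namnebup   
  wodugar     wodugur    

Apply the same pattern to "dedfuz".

vededfuz

"dedfuz" has last vowel 'u'. The stems whose last vowel is 'u' (vozapvup → vevozapvup, zogelup → vezogelup) add the prefix ve-.
So dedfuz → vededfuz.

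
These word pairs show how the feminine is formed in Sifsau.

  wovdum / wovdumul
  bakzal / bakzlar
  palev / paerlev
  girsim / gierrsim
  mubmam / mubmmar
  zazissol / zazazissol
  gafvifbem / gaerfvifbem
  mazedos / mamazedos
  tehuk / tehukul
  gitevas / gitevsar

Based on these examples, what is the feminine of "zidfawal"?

zidfawlar

"zidfawal" has last vowel 'a'. The stems whose last vowel is 'a' (gitevas → gitevsar, mubmam → mubmmar, bakzal → bakzlar) delete the last vowel and add -ar.
So zidfawal → zidfawlar.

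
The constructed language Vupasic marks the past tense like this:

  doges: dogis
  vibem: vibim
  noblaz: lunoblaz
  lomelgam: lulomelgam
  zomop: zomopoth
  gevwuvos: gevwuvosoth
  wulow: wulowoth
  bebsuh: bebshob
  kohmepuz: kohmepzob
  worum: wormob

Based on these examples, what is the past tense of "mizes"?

vibem and lomelgam both end in -m yet inflect differently (vibim, lulomelgam), so the final letter is not what conditions the rule; the last vowel is.
"mizes" has last vowel 'e'. The stems whose last vowel is 'e' (doges → dogis, vibem → vibim) change the last vowel to 'i'.
The other patterns: stems whose last vowel is 'a' add the prefix lu-; stems whose last vowel is 'o' add -oth; stems whose last vowel is 'u' delete the last vowel and add -ob.
So mizes → mizis.

mizis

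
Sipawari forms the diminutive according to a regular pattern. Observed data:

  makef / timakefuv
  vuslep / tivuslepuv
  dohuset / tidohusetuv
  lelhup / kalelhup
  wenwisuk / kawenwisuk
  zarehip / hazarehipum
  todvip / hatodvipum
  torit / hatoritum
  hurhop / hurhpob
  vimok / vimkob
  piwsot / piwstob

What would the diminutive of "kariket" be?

vuslep and lelhup both end in -p yet inflect differently (tivuslepuv, kalelhup), so the final letter is not what conditions the rule; the last vowel is.
"kariket" has last vowel 'e'. The stems whose last vowel is 'e' (makef → timakefuv, vuslep → tivuslepuv, dohuset → tidohusetuv) add ti- … -uv around the stem.
So kariket → tikariketuv.

tikariketuv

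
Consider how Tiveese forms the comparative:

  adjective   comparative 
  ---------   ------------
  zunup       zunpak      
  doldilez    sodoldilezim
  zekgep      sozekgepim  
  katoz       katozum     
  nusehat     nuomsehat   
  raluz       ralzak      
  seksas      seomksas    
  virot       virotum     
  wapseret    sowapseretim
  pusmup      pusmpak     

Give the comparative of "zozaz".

nusehat and virot both end in -t yet inflect differently (nuomsehat, virotum), so the final letter is not what conditions the rule; the last vowel is.
"zozaz" has last vowel 'a'. The stems whose last vowel is 'a' (seksas → seomksas, nusehat → nuomsehat) insert -om- after the first vowel.
The other patterns: stems whose last vowel is 'o' add -um; stems whose last vowel is 'u' delete the last vowel and add -ak; stems whose last vowel is 'e' add so- … -im around the stem.
So zozaz → zoomzaz.

zoomzaz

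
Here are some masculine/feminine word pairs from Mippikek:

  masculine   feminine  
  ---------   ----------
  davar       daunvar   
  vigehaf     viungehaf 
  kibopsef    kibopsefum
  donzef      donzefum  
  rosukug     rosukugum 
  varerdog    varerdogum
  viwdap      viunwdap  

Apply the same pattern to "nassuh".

nassuhum

"nassuh" has last vowel 'u'. The one such stem in the data (rosukug → rosukugum) adds -um, so the same rule applies.
The other pattern: stems whose last vowel is 'a' insert -un- after the first vowel.
So nassuh → nassuhum.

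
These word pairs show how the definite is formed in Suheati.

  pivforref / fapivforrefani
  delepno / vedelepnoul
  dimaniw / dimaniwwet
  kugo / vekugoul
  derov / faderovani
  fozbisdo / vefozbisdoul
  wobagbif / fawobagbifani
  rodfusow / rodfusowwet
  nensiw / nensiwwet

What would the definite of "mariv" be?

famarivani

rodfusow and fozbisdo both have last vowel 'o' yet inflect differently (rodfusowwet, vefozbisdoul), so the last vowel is not what conditions the rule; the final letter is.
"mariv" ends in -v. The one such stem in the data (derov → faderovani) adds fa- … -ani around the stem, so the same rule applies.
The other patterns: stems ending in -w double the final consonant and add -et; stems ending in -o add ve- … -ul around the stem.
So mariv → famarivani.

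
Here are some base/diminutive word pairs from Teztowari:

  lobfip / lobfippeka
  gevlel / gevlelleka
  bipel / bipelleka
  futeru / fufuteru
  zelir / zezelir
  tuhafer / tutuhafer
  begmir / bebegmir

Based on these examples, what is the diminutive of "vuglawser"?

vuvuglawser

lobfip and zelir both have last vowel 'i' yet inflect differently (lobfippeka, zezelir), so the last vowel is not what conditions the rule; the final letter is.
"vuglawser" ends in -r. The stems ending in -r (zelir → zezelir, tuhafer → tutuhafer, begmir → bebegmir) repeat the first consonant+vowel as a prefix.
So vuglawser → vuvuglawser.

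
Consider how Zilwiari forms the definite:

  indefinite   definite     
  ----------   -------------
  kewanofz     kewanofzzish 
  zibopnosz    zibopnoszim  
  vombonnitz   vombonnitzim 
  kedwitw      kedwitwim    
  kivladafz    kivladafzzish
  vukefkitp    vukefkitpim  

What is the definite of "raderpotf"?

raderpotfim

kewanofz and vombonnitz both end in -z yet inflect differently (kewanofzzish, vombonnitzim), so the final letter is not what conditions the rule; the second-to-last letter is.
"raderpotf" has second-to-last letter 't'. The stems whose second-to-last letter is 't' (vukefkitp → vukefkitpim, vombonnitz → vombonnitzim, kedwitw → kedwitwim) add -im.
The other pattern: stems whose second-to-last letter is 'f' double the final consonant and add -ish.
So raderpotf → raderpotfim.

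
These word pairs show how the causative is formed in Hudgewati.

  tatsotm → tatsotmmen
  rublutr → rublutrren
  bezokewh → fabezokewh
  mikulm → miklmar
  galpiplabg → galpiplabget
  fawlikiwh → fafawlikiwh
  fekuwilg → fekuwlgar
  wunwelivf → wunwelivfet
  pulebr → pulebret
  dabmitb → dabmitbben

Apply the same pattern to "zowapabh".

zowapabhet

galpiplabg and fekuwilg both end in -g yet inflect differently (galpiplabget, fekuwlgar), so the final letter is not what conditions the rule; the second-to-last letter is.
"zowapabh" has second-to-last letter 'b'. The stems whose second-to-last letter is 'b' (pulebr → pulebret, galpiplabg → galpiplabget) add -et.
So zowapabh → zowapabhet.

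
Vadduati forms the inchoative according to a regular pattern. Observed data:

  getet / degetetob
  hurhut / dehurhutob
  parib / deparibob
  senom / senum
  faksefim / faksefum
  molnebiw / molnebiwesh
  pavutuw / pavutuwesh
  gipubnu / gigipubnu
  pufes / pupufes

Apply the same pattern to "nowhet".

"nowhet" ends in -t. The stems ending in -t (getet → degetetob, hurhut → dehurhutob) add de- … -ob around the stem.
So nowhet → denowhetob.

denowhetob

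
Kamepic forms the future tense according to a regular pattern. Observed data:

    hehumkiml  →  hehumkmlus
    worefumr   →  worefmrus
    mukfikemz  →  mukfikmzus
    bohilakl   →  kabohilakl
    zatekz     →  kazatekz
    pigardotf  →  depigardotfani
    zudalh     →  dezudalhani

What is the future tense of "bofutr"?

debofutrani

hehumkiml and bohilakl both end in -l yet inflect differently (hehumkmlus, kabohilakl), so the final letter is not what conditions the rule; the second-to-last letter is.
"bofutr" has second-to-last letter 't'. The one such stem in the data (pigardotf → depigardotfani) adds de- … -ani around the stem, so the same rule applies.
So bofutr → debofutrani.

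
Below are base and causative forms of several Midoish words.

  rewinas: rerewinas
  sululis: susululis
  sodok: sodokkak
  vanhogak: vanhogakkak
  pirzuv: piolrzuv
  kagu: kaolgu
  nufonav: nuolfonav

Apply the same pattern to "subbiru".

"subbiru" ends in -u. The one such stem in the data (kagu → kaolgu) inserts -ol- after the first vowel (as do pirzuv, nufonav), so the same rule applies.
So subbiru → suolbbiru.

suolbbiru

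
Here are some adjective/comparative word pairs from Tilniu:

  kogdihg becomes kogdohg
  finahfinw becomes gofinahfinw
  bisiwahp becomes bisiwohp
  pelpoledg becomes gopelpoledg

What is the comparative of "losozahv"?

kogdihg and pelpoledg both end in -g yet inflect differently (kogdohg, gopelpoledg), so the final letter is not what conditions the rule; the second-to-last letter is.
"losozahv" has second-to-last letter 'h'. The stems whose second-to-last letter is 'h' (kogdihg → kogdohg, bisiwahp → bisiwohp) change the last vowel to 'o'.
So losozahv → losozohv.

losozohv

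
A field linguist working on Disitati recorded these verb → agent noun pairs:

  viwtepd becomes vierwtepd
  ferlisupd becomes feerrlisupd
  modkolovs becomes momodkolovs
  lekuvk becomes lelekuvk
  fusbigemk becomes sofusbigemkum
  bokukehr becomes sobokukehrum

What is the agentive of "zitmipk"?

ziertmipk

lekuvk and fusbigemk both end in -k yet inflect differently (lelekuvk, sofusbigemkum), so the final letter is not what conditions the rule; the second-to-last letter is.
"zitmipk" has second-to-last letter 'p'. The stems whose second-to-last letter is 'p' (viwtepd → vierwtepd, ferlisupd → feerrlisupd) insert -er- after the first vowel.
So zitmipk → ziertmipk.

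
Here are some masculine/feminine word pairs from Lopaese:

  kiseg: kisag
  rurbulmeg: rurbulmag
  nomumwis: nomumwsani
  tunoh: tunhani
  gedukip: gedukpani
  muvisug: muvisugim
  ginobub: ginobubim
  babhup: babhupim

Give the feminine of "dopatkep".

dopatkap

kiseg and muvisug both end in -g yet inflect differently (kisag, muvisugim), so the final letter is not what conditions the rule; the last vowel is.
"dopatkep" has last vowel 'e'. The stems whose last vowel is 'e' (kiseg → kisag, rurbulmeg → rurbulmag) change the last vowel to 'a'.
The other patterns: stems whose last vowel is 'i' or 'o' delete the last vowel and add -ani; stems whose last vowel is 'u' add -im.
So dopatkep → dopatkap.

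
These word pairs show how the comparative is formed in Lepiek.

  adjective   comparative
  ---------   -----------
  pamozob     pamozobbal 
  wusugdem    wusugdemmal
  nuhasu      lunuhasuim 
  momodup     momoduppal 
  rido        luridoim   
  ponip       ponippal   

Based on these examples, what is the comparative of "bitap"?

bitappal

rido and pamozob both have last vowel 'o' yet inflect differently (luridoim, pamozobbal), so the last vowel is not what conditions the rule; whether the stem ends in a vowel or a consonant is.
"bitap" ends in a consonant. The stems ending in a consonant (wusugdem → wusugdemmal, pamozob → pamozobbal, ponip → ponippal) double the final consonant and add -al.
So bitap → bitappal.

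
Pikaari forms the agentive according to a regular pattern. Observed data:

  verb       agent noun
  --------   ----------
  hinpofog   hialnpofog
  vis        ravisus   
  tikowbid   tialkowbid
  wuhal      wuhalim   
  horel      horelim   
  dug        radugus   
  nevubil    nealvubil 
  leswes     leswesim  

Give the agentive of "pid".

vis and leswes both end in -s yet inflect differently (ravisus, leswesim), so the final letter is not what conditions the rule; the number of vowels is.
"pid" has 1 vowel. The stems with 1 vowel (vis → ravisus, dug → radugus) add ra- … -us around the stem.
So pid → rapidus.

rapidus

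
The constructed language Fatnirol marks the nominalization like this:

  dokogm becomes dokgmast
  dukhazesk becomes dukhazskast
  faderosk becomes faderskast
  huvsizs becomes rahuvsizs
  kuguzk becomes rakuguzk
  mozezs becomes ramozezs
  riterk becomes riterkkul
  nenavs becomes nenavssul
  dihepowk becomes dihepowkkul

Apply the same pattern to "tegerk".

tegerkkul

dukhazesk and kuguzk both end in -k yet inflect differently (dukhazskast, rakuguzk), so the final letter is not what conditions the rule; the second-to-last letter is.
"tegerk" has second-to-last letter 'r'. The one such stem in the data (riterk → riterkkul) doubles the final consonant and adds -ul (as do nenavs, dihepowk), so the same rule applies.
So tegerk → tegerkkul.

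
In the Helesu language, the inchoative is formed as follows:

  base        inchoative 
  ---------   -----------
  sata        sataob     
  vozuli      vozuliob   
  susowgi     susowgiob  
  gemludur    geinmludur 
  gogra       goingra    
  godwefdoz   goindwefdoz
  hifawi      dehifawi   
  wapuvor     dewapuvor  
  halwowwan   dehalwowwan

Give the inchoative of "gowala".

sata and gogra both end in -a yet inflect differently (sataob, goingra), so the final letter is not what conditions the rule; the first letter is.
"gowala" begins with g-. The stems beginning with g- (gemludur → geinmludur, gogra → goingra, godwefdoz → goindwefdoz) insert -in- after the first vowel.
The other patterns: stems beginning with s- or v- add -ob; stems beginning with h- or w- add the prefix de-.
So gowala → goinwala.

goinwala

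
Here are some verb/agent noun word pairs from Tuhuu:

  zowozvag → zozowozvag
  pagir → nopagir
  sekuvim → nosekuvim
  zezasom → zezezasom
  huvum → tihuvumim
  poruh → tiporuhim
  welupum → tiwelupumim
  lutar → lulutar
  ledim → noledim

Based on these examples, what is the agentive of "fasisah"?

fafasisah

ledim and welupum both end in -m yet inflect differently (noledim, tiwelupumim), so the final letter is not what conditions the rule; the last vowel is.
"fasisah" has last vowel 'a'. The stems whose last vowel is 'a' (zowozvag → zozowozvag, lutar → lulutar) repeat the first consonant+vowel as a prefix.
So fasisah → fafasisah.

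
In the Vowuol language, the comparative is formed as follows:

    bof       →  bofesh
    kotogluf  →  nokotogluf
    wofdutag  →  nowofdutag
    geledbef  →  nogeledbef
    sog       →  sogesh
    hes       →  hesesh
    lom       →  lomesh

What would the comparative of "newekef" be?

sog and wofdutag both end in -g yet inflect differently (sogesh, nowofdutag), so the final letter is not what conditions the rule; the number of vowels is.
"newekef" has 3 vowels. The stems with 3 vowels (wofdutag → nowofdutag, kotogluf → nokotogluf, geledbef → nogeledbef) add the prefix no-.
The other pattern: stems with 1 vowel add -esh.
So newekef → nonewekef.

nonewekef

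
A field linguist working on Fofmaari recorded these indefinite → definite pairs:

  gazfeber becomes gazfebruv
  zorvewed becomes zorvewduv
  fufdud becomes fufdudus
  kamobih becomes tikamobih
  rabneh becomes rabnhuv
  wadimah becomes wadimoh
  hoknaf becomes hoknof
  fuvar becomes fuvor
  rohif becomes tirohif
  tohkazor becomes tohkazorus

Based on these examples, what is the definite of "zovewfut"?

zovewfutus

hoknaf and rohif both end in -f yet inflect differently (hoknof, tirohif), so the final letter is not what conditions the rule; the last vowel is.
"zovewfut" has last vowel 'u'. The one such stem in the data (fufdud → fufdudus) adds -us, so the same rule applies.
So zovewfut → zovewfutus.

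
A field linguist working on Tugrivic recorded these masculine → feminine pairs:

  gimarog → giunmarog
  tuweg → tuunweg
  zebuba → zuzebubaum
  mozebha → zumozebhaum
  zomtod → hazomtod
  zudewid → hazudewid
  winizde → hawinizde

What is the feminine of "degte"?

hadegte

gimarog and zomtod both have last vowel 'o' yet inflect differently (giunmarog, hazomtod), so the last vowel is not what conditions the rule; the final letter is.
"degte" ends in -e. The one such stem in the data (winizde → hawinizde) adds the prefix ha-, so the same rule applies.
So degte → hadegte.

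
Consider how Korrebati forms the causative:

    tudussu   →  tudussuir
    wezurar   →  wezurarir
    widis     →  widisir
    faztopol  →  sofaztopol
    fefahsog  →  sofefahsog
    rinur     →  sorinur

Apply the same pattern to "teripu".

wezurar and rinur both end in -r yet inflect differently (wezurarir, sorinur), so the final letter is not what conditions the rule; the first letter is.
"teripu" begins with t-. The one such stem in the data (tudussu → tudussuir) adds -ir, so the same rule applies.
So teripu → teripuir.

teripuir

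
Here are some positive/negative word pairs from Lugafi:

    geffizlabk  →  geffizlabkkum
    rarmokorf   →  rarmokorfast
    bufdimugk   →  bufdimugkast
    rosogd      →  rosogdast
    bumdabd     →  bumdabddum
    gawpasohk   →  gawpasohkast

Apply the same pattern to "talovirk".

talovirkast

geffizlabk and gawpasohk both end in -k yet inflect differently (geffizlabkkum, gawpasohkast), so the final letter is not what conditions the rule; the second-to-last letter is.
"talovirk" has second-to-last letter 'r'. The one such stem in the data (rarmokorf → rarmokorfast) adds -ast, so the same rule applies.
The other pattern: stems whose second-to-last letter is 'b' double the final consonant and add -um.
So talovirk → talovirkast.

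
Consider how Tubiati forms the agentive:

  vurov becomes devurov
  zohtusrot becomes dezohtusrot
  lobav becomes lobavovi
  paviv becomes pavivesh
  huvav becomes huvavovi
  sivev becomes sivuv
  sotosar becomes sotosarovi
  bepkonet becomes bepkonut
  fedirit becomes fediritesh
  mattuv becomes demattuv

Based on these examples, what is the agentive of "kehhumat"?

kehhumatovi

zohtusrot and fedirit both end in -t yet inflect differently (dezohtusrot, fediritesh), so the final letter is not what conditions the rule; the last vowel is.
"kehhumat" has last vowel 'a'. The stems whose last vowel is 'a' (huvav → huvavovi, lobav → lobavovi, sotosar → sotosarovi) add -ovi.
So kehhumat → kehhumatovi.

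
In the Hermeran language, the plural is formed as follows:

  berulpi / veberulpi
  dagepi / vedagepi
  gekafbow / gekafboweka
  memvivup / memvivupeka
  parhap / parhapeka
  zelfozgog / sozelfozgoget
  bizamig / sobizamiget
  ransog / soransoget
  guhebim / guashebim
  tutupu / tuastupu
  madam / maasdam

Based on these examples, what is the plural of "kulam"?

"kulam" ends in -m. The stems ending in -m (guhebim → guashebim, madam → maasdam) insert -as- after the first vowel.
The other patterns: stems ending in -i add the prefix ve-; stems ending in -p or -w add -eka; stems ending in -g add so- … -et around the stem.
So kulam → kuaslam.

kuaslam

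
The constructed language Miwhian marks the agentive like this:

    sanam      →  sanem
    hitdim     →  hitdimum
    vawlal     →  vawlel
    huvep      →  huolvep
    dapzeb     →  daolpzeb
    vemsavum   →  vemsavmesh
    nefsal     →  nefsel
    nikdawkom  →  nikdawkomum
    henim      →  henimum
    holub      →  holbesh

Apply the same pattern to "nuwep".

nuolwep

"nuwep" has last vowel 'e'. The stems whose last vowel is 'e' (dapzeb → daolpzeb, huvep → huolvep) insert -ol- after the first vowel.
So nuwep → nuolwep.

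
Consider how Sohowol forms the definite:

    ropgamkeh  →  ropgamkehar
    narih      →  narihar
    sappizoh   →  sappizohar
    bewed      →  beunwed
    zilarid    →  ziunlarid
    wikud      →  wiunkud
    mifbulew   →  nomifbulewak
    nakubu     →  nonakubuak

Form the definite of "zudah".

zudahar

ropgamkeh and bewed both have last vowel 'e' yet inflect differently (ropgamkehar, beunwed), so the last vowel is not what conditions the rule; the final letter is.
"zudah" ends in -h. The stems ending in -h (ropgamkeh → ropgamkehar, narih → narihar, sappizoh → sappizohar) add -ar.
So zudah → zudahar.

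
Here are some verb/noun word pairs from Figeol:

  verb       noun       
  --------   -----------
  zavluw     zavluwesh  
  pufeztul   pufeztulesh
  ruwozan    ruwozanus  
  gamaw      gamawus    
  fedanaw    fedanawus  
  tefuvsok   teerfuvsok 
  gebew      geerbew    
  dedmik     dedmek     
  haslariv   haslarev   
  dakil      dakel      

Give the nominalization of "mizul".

mizulesh

"mizul" has last vowel 'u'. The stems whose last vowel is 'u' (zavluw → zavluwesh, pufeztul → pufeztulesh) add -esh.
So mizul → mizulesh.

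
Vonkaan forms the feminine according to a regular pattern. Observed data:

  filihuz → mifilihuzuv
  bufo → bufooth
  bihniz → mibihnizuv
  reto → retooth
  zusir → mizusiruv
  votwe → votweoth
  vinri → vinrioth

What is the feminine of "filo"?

bihniz and vinri both have last vowel 'i' yet inflect differently (mibihnizuv, vinrioth), so the last vowel is not what conditions the rule; whether the stem ends in a vowel or a consonant is.
"filo" ends in a vowel. The stems ending in a vowel (votwe → votweoth, vinri → vinrioth, bufo → bufooth) add -oth.
The other pattern: stems ending in a consonant add mi- … -uv around the stem.
So filo → filooth.

filooth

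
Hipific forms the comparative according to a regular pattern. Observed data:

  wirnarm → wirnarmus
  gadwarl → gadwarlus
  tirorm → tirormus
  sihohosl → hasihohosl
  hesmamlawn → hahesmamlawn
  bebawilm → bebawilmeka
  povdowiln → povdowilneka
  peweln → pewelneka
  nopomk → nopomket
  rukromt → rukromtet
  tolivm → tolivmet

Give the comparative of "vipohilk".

"vipohilk" has second-to-last letter 'l'. The stems whose second-to-last letter is 'l' (bebawilm → bebawilmeka, povdowiln → povdowilneka, peweln → pewelneka) add -eka.
The other patterns: stems whose second-to-last letter is 'r' add -us; stems whose second-to-last letter is 's' or 'w' add the prefix ha-; stems whose second-to-last letter is 'm' or 'v' add -et.
So vipohilk → vipohilkeka.

vipohilkeka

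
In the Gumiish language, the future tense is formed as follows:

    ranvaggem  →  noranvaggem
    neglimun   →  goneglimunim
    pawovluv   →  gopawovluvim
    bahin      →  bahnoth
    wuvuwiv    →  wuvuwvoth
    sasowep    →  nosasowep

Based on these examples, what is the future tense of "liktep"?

noliktep

pawovluv and wuvuwiv both end in -v yet inflect differently (gopawovluvim, wuvuwvoth), so the final letter is not what conditions the rule; the last vowel is.
"liktep" has last vowel 'e'. The stems whose last vowel is 'e' (ranvaggem → noranvaggem, sasowep → nosasowep) add the prefix no-.
The other patterns: stems whose last vowel is 'u' add go- … -im around the stem; stems whose last vowel is 'i' delete the last vowel and add -oth.
So liktep → noliktep.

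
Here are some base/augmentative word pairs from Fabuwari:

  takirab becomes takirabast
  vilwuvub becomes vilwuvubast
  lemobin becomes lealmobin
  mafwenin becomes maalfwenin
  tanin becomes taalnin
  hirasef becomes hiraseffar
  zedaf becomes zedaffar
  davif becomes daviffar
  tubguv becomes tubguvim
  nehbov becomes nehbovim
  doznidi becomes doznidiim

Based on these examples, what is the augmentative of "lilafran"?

liallafran

"lilafran" ends in -n. The stems ending in -n (lemobin → lealmobin, mafwenin → maalfwenin, tanin → taalnin) insert -al- after the first vowel.
The other patterns: stems ending in -b add -ast; stems ending in -f double the final consonant and add -ar; stems ending in -i or -v add -im.
So lilafran → liallafran.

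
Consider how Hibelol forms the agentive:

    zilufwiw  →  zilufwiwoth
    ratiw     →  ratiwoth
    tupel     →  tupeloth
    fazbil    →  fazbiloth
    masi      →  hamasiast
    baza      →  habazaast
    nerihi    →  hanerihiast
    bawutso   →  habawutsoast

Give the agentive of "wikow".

wikowoth

zilufwiw and masi both have last vowel 'i' yet inflect differently (zilufwiwoth, hamasiast), so the last vowel is not what conditions the rule; whether the stem ends in a vowel or a consonant is.
"wikow" ends in a consonant. The stems ending in a consonant (zilufwiw → zilufwiwoth, ratiw → ratiwoth, tupel → tupeloth) add -oth.
So wikow → wikowoth.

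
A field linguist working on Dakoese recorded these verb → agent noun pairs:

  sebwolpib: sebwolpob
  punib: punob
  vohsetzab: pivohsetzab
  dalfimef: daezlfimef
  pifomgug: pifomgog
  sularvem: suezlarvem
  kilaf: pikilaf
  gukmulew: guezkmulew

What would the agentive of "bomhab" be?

kilaf and dalfimef both end in -f yet inflect differently (pikilaf, daezlfimef), so the final letter is not what conditions the rule; the last vowel is.
"bomhab" has last vowel 'a'. The stems whose last vowel is 'a' (vohsetzab → pivohsetzab, kilaf → pikilaf) add the prefix pi-.
The other patterns: stems whose last vowel is 'e' insert -ez- after the first vowel; stems whose last vowel is 'i' or 'u' change the last vowel to 'o'.
So bomhab → pibomhab.

pibomhab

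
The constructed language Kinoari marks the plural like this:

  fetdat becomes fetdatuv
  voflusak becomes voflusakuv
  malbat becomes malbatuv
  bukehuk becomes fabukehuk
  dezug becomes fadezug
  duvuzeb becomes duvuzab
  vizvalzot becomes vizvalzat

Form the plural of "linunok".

"linunok" has last vowel 'o'. The one such stem in the data (vizvalzot → vizvalzat) changes the last vowel to 'a' (as does duvuzeb), so the same rule applies.
The other patterns: stems whose last vowel is 'a' add -uv; stems whose last vowel is 'u' add the prefix fa-.
So linunok → linunak.

linunak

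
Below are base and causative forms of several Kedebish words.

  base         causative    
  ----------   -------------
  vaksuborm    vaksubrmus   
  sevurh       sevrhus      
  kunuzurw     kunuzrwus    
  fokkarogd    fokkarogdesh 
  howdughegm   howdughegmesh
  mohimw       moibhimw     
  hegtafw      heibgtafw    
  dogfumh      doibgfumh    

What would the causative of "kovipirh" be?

koviprhus

vaksuborm and howdughegm both end in -m yet inflect differently (vaksubrmus, howdughegmesh), so the final letter is not what conditions the rule; the second-to-last letter is.
"kovipirh" has second-to-last letter 'r'. The stems whose second-to-last letter is 'r' (vaksuborm → vaksubrmus, sevurh → sevrhus, kunuzurw → kunuzrwus) delete the last vowel and add -us.
The other patterns: stems whose second-to-last letter is 'g' add -esh; stems whose second-to-last letter is 'f' or 'm' insert -ib- after the first vowel.
So kovipirh → koviprhus.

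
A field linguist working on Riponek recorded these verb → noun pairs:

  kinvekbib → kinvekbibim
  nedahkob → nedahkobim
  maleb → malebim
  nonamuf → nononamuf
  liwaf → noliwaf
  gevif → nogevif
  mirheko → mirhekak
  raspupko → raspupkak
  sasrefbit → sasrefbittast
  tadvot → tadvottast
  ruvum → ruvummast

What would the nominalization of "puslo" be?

puslak

kinvekbib and gevif both have last vowel 'i' yet inflect differently (kinvekbibim, nogevif), so the last vowel is not what conditions the rule; the final letter is.
"puslo" ends in -o. The stems ending in -o (mirheko → mirhekak, raspupko → raspupkak) drop the final letter and add -ak.
The other patterns: stems ending in -b add -im; stems ending in -f add the prefix no-; stems ending in -m or -t double the final consonant and add -ast.
So puslo → puslak.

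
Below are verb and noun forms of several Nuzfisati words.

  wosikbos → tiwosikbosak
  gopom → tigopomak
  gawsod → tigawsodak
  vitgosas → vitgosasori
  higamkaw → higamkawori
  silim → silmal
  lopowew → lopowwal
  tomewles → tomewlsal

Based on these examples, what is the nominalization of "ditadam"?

ditadamori

"ditadam" has last vowel 'a'. The stems whose last vowel is 'a' (vitgosas → vitgosasori, higamkaw → higamkawori) add -ori.
The other patterns: stems whose last vowel is 'o' add ti- … -ak around the stem; stems whose last vowel is 'e' or 'i' delete the last vowel and add -al.
So ditadam → ditadamori.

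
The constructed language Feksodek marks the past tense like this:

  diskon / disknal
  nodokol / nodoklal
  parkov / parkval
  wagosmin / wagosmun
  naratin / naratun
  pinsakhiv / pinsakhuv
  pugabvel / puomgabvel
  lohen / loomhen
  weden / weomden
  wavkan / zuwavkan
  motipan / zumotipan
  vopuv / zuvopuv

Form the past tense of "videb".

viomdeb

diskon and wagosmin both end in -n yet inflect differently (disknal, wagosmun), so the final letter is not what conditions the rule; the last vowel is.
"videb" has last vowel 'e'. The stems whose last vowel is 'e' (pugabvel → puomgabvel, lohen → loomhen, weden → weomden) insert -om- after the first vowel.
The other patterns: stems whose last vowel is 'o' delete the last vowel and add -al; stems whose last vowel is 'i' change the last vowel to 'u'; stems whose last vowel is 'a' or 'u' add the prefix zu-.
So videb → viomdeb.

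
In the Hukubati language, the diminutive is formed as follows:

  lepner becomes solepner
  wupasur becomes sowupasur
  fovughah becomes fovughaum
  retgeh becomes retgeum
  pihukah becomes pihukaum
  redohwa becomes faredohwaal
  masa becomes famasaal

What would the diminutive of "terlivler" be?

lepner and retgeh both have last vowel 'e' yet inflect differently (solepner, retgeum), so the last vowel is not what conditions the rule; the final letter is.
"terlivler" ends in -r. The stems ending in -r (lepner → solepner, wupasur → sowupasur) add the prefix so-.
The other patterns: stems ending in -h drop the final letter and add -um; stems ending in -a add fa- … -al around the stem.
So terlivler → soterlivler.

soterlivler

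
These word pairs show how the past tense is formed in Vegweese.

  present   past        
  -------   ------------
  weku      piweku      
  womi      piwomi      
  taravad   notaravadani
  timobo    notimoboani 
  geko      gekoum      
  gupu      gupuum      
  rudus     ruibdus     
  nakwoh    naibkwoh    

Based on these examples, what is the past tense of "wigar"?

timobo and geko both end in -o yet inflect differently (notimoboani, gekoum), so the final letter is not what conditions the rule; the first letter is.
"wigar" begins with w-. The stems beginning with w- (weku → piweku, womi → piwomi) add the prefix pi-.
So wigar → piwigar.

piwigar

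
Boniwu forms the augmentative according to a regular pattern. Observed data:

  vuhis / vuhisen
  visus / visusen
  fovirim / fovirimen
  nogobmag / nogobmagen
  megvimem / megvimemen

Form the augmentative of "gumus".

Every pair shown (vuhis → vuhisen, visus → visusen, fovirim → fovirimen, …) follows the same rule: add -en.
So gumus → gumusen.

gumusen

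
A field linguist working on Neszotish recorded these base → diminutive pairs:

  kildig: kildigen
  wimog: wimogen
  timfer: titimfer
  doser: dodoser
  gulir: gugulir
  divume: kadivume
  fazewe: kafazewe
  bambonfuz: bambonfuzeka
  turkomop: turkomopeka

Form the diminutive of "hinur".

kildig and gulir both have last vowel 'i' yet inflect differently (kildigen, gugulir), so the last vowel is not what conditions the rule; the final letter is.
"hinur" ends in -r. The stems ending in -r (timfer → titimfer, doser → dodoser, gulir → gugulir) repeat the first consonant+vowel as a prefix.
The other patterns: stems ending in -g add -en; stems ending in -e add the prefix ka-; stems ending in -p or -z add -eka.
So hinur → hihinur.

hihinur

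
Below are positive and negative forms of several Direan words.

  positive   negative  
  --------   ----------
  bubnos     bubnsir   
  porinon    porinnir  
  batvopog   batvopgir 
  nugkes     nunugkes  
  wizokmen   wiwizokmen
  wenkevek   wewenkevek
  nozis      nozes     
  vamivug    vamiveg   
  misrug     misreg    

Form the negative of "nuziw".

nuzew

bubnos and nugkes both end in -s yet inflect differently (bubnsir, nunugkes), so the final letter is not what conditions the rule; the last vowel is.
"nuziw" has last vowel 'i'. The one such stem in the data (nozis → nozes) changes the last vowel to 'e' (as do vamivug, misrug), so the same rule applies.
So nuziw → nuzew.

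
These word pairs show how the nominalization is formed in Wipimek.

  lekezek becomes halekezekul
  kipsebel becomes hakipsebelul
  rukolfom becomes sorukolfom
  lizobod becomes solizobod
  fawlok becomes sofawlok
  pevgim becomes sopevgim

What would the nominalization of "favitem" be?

hafavitemul

lekezek and fawlok both end in -k yet inflect differently (halekezekul, sofawlok), so the final letter is not what conditions the rule; the last vowel is.
"favitem" has last vowel 'e'. The stems whose last vowel is 'e' (lekezek → halekezekul, kipsebel → hakipsebelul) add ha- … -ul around the stem.
The other pattern: stems whose last vowel is 'i' or 'o' add the prefix so-.
So favitem → hafavitemul.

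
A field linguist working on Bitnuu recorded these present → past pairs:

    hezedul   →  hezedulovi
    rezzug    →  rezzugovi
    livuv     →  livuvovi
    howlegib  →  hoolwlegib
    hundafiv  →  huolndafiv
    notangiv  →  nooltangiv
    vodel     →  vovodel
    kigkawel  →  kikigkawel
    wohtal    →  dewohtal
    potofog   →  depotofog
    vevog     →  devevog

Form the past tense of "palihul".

palihulovi

"palihul" has last vowel 'u'. The stems whose last vowel is 'u' (hezedul → hezedulovi, rezzug → rezzugovi, livuv → livuvovi) add -ovi.
The other patterns: stems whose last vowel is 'i' insert -ol- after the first vowel; stems whose last vowel is 'e' repeat the first consonant+vowel as a prefix; stems whose last vowel is 'a' or 'o' add the prefix de-.
So palihul → palihulovi.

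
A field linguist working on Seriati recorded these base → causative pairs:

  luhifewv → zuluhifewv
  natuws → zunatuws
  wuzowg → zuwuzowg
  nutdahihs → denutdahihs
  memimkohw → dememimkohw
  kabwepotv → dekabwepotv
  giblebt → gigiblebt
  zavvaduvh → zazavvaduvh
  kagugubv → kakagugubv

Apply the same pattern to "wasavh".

"wasavh" has second-to-last letter 'v'. The one such stem in the data (zavvaduvh → zazavvaduvh) repeats the first consonant+vowel as a prefix (as do giblebt, kagugubv), so the same rule applies.
So wasavh → wawasavh.

wawasavh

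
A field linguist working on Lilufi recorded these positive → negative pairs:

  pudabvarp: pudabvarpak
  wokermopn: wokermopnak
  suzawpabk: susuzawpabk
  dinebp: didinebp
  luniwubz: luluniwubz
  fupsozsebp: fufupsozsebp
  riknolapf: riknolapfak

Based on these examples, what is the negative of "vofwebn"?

vovofwebn

fupsozsebp and pudabvarp both end in -p yet inflect differently (fufupsozsebp, pudabvarpak), so the final letter is not what conditions the rule; the second-to-last letter is.
"vofwebn" has second-to-last letter 'b'. The stems whose second-to-last letter is 'b' (suzawpabk → susuzawpabk, fupsozsebp → fufupsozsebp, dinebp → didinebp) repeat the first consonant+vowel as a prefix.
The other pattern: stems whose second-to-last letter is 'p' or 'r' add -ak.
So vofwebn → vovofwebn.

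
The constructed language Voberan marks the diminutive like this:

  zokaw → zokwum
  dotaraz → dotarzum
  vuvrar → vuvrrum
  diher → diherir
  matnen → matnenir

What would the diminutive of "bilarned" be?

vuvrar and diher both end in -r yet inflect differently (vuvrrum, diherir), so the final letter is not what conditions the rule; the last vowel is.
"bilarned" has last vowel 'e'. The stems whose last vowel is 'e' (matnen → matnenir, diher → diherir) add -ir.
So bilarned → bilarnedir.

bilarnedir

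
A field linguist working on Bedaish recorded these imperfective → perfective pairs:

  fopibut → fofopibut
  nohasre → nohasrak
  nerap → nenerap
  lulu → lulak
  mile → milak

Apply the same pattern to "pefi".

lulu and fopibut both have last vowel 'u' yet inflect differently (lulak, fofopibut), so the last vowel is not what conditions the rule; whether the stem ends in a vowel or a consonant is.
"pefi" ends in a vowel. The stems ending in a vowel (nohasre → nohasrak, lulu → lulak, mile → milak) drop the final letter and add -ak.
So pefi → pefak.

pefak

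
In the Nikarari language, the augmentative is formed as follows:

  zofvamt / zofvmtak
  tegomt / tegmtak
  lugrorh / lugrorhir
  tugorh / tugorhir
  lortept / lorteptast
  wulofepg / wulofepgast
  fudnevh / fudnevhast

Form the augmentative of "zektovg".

"zektovg" has second-to-last letter 'v'. The one such stem in the data (fudnevh → fudnevhast) adds -ast, so the same rule applies.
The other patterns: stems whose second-to-last letter is 'm' delete the last vowel and add -ak; stems whose second-to-last letter is 'r' add -ir.
So zektovg → zektovgast.

zektovgast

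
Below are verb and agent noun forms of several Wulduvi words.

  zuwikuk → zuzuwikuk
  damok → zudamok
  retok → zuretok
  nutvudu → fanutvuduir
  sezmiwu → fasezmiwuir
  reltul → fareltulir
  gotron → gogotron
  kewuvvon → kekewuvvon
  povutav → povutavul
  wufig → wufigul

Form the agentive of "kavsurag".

kavsuragul

zuwikuk and nutvudu both have last vowel 'u' yet inflect differently (zuzuwikuk, fanutvuduir), so the last vowel is not what conditions the rule; the final letter is.
"kavsurag" ends in -g. The one such stem in the data (wufig → wufigul) adds -ul, so the same rule applies.
The other patterns: stems ending in -k add the prefix zu-; stems ending in -l or -u add fa- … -ir around the stem; stems ending in -n repeat the first consonant+vowel as a prefix.
So kavsurag → kavsuragul.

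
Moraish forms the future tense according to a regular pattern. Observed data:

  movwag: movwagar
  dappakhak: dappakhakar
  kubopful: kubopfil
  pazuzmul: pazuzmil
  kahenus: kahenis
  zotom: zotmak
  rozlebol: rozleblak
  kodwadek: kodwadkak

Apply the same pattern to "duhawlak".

"duhawlak" has last vowel 'a'. The stems whose last vowel is 'a' (movwag → movwagar, dappakhak → dappakhakar) add -ar.
The other patterns: stems whose last vowel is 'u' change the last vowel to 'i'; stems whose last vowel is 'e' or 'o' delete the last vowel and add -ak.
So duhawlak → duhawlakar.

duhawlakar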